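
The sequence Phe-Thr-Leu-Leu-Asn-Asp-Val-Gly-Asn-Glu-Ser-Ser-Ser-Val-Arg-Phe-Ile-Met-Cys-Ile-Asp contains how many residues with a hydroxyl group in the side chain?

Serine (S), threonine (T), and tyrosine (Y) each carry a hydroxyl group on the side chain.
Matching residues: Thr2, Ser11, Ser12, Ser13.

4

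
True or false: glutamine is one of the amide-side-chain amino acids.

Only N (asparagine) and Q (glutamine) carry a side-chain carboxamide.
Glutamine is in this group.

True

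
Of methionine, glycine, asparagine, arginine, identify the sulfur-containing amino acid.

Only Cys (C) and Met (M) have a sulfur atom in the side chain.
Of the listed options, only methionine belongs to this group.

methionine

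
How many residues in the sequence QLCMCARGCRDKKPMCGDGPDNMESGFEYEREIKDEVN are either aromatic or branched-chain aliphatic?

Aromatic: F, W, Y. Branched-chain aliphatic: I, L, V.
Aromatic residues here: F27, Y29 (2).
Branched-chain aliphatic residues here: L2, I33, V37 (3).
The two groups share no amino acid, so total = 2 + 3 = 5.

5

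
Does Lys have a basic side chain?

The basic amino acids are Lys (K), Arg (R), and His (H).
Lysine is in this group.

Yes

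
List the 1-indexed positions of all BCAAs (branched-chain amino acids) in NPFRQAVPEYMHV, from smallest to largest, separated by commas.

V, L, and I make up the branched-chain aliphatic group.
Matching residues: V7, V13.

7, 13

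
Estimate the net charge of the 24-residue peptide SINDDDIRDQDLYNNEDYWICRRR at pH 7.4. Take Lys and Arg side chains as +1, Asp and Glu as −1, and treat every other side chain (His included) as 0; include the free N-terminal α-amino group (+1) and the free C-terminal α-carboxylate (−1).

-3

Positive (K, R): R8, R22, R23, R24 → +4.
Negative (D, E): D4, D5, D6, D9, D11, E16, D17 → −7.
The N-terminus (+1) and C-terminus (−1) cancel.
Net charge = (+4) + (−7) = −3.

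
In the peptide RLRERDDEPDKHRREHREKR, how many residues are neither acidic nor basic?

Acidic: D, E. Basic: K, R, H. All other residues are neither.
Matching residues: L2, P9.

2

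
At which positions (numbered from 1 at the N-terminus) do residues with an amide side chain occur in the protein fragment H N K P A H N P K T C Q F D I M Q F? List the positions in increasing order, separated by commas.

Only N (asparagine) and Q (glutamine) carry a side-chain carboxamide.
Matching residues: N2, N7, Q12, Q17.

2, 7, 12, 17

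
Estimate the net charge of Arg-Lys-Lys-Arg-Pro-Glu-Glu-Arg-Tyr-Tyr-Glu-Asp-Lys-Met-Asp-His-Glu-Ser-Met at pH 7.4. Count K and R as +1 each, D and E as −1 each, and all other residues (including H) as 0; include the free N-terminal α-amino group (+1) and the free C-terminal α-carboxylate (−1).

Positive (K, R): Arg1, Lys2, Lys3, Arg4, Arg8, Lys13 → +6.
Negative (D, E): Glu6, Glu7, Glu11, Asp12, Asp15, Glu17 → −6.
The N-terminus (+1) and C-terminus (−1) cancel.
Net charge = (+6) + (−6) = 0.

0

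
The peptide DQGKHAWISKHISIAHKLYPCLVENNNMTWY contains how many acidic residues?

2

Aspartate (D) and glutamate (E) have carboxylic-acid side chains and are the acidic amino acids.
Matching residues: D1, E24.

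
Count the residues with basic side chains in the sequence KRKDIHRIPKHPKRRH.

Lysine (K), arginine (R), and histidine (H) have basic, nitrogen-containing side chains.
Matching residues: K1, R2, K3, H6, R7, K10, H11, K13, R14, R15, H16.

11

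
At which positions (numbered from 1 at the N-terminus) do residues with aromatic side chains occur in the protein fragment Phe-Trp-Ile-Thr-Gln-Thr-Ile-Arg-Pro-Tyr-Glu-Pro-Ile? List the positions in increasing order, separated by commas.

1, 2, 10

F, W, and Y each carry an aromatic ring on the side chain.
Matching residues: Phe1, Trp2, Tyr10.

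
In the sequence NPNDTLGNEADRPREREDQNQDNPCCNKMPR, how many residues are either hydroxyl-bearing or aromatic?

1

Hydroxyl-bearing: S, T, Y. Aromatic: F, W, Y.
Hydroxyl-bearing residues here: T5 (1).
Aromatic residues here: none (0).
(Y belongs to both groups, but none appear in this sequence.) Total = 1 + 0 = 1.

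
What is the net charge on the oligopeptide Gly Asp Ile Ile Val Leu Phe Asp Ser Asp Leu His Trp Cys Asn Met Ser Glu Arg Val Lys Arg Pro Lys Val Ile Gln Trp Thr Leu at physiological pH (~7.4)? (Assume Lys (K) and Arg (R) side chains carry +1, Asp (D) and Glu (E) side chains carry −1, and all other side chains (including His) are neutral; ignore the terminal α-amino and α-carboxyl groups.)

0

Positive (K, R): Arg19, Lys21, Arg22, Lys24 → +4.
Negative (D, E): Asp2, Asp8, Asp10, Glu18 → −4.
Net charge = (+4) + (−4) = 0.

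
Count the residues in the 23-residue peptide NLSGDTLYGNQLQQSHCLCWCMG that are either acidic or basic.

2

Acidic: D, E. Basic: H, K, R.
Acidic residues here: D5 (1).
Basic residues here: H16 (1).
The two groups share no amino acid, so total = 1 + 1 = 2.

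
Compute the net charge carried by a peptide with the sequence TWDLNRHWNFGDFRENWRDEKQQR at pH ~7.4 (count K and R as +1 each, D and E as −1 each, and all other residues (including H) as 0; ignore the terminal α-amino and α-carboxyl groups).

Positive (K, R): R6, R14, R18, K21, R24 → +5.
Negative (D, E): D3, D12, E15, D19, E20 → −5.
Net charge = (+5) + (−5) = 0.

0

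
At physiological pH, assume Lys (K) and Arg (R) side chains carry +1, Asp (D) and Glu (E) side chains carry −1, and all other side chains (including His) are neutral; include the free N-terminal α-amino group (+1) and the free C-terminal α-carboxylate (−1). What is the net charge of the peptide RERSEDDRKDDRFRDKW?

0

Positive (K, R): R1, R3, R8, K9, R12, R14, K16 → +7.
Negative (D, E): E2, E5, D6, D7, D10, D11, D15 → −7.
The N-terminus (+1) and C-terminus (−1) cancel.
Net charge = (+7) + (−7) = 0.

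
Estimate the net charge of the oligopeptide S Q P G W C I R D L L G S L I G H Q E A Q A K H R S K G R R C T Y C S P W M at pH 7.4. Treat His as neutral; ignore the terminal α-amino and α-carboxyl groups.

+4

At pH ~7.4 the Lys and Arg side chains are protonated (+1), the Asp and Glu side chains are deprotonated (−1), and with His taken as neutral all other side chains carry no charge.
Positive (K, R): R8, K23, R25, K27, R29, R30 → +6.
Negative (D, E): D9, E19 → −2.
Net charge = (+6) + (−2) = +4.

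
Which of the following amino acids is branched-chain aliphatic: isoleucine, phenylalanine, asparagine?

isoleucine

The BCAAs are Val, Leu, and Ile — aliphatic side chains with a branch point.
Of the listed options, only isoleucine belongs to this group.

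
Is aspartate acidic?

Yes

Aspartate (D) and glutamate (E) have carboxylic-acid side chains and are the acidic amino acids.
Aspartate is in this group.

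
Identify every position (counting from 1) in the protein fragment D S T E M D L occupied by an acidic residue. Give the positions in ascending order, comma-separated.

1, 4, 6

The acidic residues are Asp (D) and Glu (E), whose side chains end in a carboxylate group.
Matching residues: D1, E4, D6.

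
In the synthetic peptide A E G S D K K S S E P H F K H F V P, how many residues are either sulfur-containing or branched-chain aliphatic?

Sulfur-containing: C, M. Branched-chain aliphatic: I, L, V.
Sulfur-containing residues here: none (0).
Branched-chain aliphatic residues here: V17 (1).
The two groups share no amino acid, so total = 0 + 1 = 1.

1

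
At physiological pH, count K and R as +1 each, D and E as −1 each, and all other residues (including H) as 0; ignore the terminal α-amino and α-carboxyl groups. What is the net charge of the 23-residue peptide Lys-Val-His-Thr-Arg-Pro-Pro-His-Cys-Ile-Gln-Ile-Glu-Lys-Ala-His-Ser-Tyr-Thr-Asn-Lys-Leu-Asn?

Positive (K, R): Lys1, Arg5, Lys14, Lys21 → +4.
Negative (D, E): Glu13 → −1.
Net charge = (+4) + (−1) = +3.

+3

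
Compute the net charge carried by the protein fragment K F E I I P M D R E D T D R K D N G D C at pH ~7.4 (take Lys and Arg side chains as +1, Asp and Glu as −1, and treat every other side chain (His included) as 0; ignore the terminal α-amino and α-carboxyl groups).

-3

Positive (K, R): K1, R9, R14, K15 → +4.
Negative (D, E): E3, D8, E10, D11, D13, D16, D19 → −7.
Net charge = (+4) + (−7) = −3.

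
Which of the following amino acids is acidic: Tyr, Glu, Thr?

Glu

Aspartate (D) and glutamate (E) have carboxylic-acid side chains and are the acidic amino acids.
Of the listed options, only Glu belongs to this group.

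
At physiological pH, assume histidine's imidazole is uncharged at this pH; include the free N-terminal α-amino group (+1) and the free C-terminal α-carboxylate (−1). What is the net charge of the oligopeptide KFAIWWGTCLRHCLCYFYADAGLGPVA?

The side chains ionized at physiological pH are Lys/Arg (+1) and Asp/Glu (−1); with His treated as neutral, nothing else contributes.
Positive (K, R): K1, R11 → +2.
Negative (D, E): D20 → −1.
The N-terminus (+1) and C-terminus (−1) cancel.
Net charge = (+2) + (−1) = +1.

+1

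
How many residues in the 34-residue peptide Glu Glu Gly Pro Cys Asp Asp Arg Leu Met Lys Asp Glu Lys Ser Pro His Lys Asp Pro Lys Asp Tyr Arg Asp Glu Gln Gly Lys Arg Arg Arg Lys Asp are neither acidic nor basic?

11

Acidic: D, E. Basic: K, R, H. All other residues are neither.
Matching residues: Gly3, Pro4, Cys5, Leu9, Met10, Ser15, Pro16, Pro20, Tyr23, Gln27, Gly28.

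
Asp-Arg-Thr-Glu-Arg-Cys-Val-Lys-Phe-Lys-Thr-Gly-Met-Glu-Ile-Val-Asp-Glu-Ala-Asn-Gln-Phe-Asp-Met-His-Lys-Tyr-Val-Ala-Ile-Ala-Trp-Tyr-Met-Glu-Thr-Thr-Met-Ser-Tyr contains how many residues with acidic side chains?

7

The acidic residues are Asp (D) and Glu (E), whose side chains end in a carboxylate group.
Matching residues: Asp1, Glu4, Glu14, Asp17, Glu18, Asp23, Glu35.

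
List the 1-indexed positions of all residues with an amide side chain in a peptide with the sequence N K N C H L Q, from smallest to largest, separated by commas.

1, 3, 7

The amide-side-chain residues are Asn (N) and Gln (Q).
Matching residues: N1, N3, Q7.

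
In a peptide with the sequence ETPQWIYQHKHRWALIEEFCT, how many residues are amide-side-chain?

Only N (asparagine) and Q (glutamine) carry a side-chain carboxamide.
Matching residues: Q4, Q8.

2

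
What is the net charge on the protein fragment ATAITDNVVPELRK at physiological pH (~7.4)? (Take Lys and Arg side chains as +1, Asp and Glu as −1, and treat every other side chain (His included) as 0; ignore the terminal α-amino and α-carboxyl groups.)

Positive (K, R): R13, K14 → +2.
Negative (D, E): D6, E11 → −2.
Net charge = (+2) + (−2) = 0.

0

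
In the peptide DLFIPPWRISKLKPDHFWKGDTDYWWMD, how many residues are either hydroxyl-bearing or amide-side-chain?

Hydroxyl-bearing: S, T, Y. Amide-side-chain: N, Q.
Hydroxyl-bearing residues here: S10, T22, Y24 (3).
Amide-side-chain residues here: none (0).
The two groups share no amino acid, so total = 3 + 0 = 3.

3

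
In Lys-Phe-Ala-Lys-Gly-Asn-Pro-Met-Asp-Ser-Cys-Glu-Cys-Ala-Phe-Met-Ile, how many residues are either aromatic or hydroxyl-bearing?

Aromatic: F, W, Y. Hydroxyl-bearing: S, T, Y.
Aromatic residues here: Phe2, Phe15 (2).
Hydroxyl-bearing residues here: Ser10 (1).
(Y belongs to both groups, but none appear in this sequence.) Total = 2 + 1 = 3.

3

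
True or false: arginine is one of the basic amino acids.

True

Lysine (K), arginine (R), and histidine (H) have basic, nitrogen-containing side chains.
Arginine is in this group.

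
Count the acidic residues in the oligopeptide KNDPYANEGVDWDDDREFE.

8

Aspartate (D) and glutamate (E) have carboxylic-acid side chains and are the acidic amino acids.
Matching residues: D3, E8, D11, D13, D14, D15, E17, E19.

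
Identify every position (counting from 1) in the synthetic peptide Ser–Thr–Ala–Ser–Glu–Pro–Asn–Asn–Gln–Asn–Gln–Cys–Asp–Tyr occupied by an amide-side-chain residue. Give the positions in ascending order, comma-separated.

Matching residues: Asn7, Asn8, Gln9, Asn10, Gln11.

7, 8, 9, 10, 11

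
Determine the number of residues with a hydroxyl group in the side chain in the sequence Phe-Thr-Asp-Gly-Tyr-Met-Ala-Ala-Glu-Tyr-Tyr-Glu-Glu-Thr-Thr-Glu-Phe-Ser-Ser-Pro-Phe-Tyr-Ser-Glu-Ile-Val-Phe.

10

Serine (S), threonine (T), and tyrosine (Y) each carry a hydroxyl group on the side chain.
Matching residues: Thr2, Tyr5, Tyr10, Tyr11, Thr14, Thr15, Ser18, Ser19, Tyr22, Ser23.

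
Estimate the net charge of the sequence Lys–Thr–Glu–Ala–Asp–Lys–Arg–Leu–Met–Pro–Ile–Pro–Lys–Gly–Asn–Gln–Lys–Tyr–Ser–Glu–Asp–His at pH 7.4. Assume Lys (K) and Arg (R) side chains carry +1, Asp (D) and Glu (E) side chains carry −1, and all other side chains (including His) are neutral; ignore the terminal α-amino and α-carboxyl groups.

Positive (K, R): Lys1, Lys6, Arg7, Lys13, Lys17 → +5.
Negative (D, E): Glu3, Asp5, Glu20, Asp21 → −4.
Net charge = (+5) + (−4) = +1.

+1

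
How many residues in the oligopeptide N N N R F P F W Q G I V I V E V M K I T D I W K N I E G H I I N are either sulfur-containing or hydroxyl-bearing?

2

Sulfur-containing: C, M. Hydroxyl-bearing: S, T, Y.
Sulfur-containing residues here: M17 (1).
Hydroxyl-bearing residues here: T20 (1).
The two groups share no amino acid, so total = 1 + 1 = 2.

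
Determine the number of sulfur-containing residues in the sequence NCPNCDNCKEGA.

3

Cysteine (C, thiol) and methionine (M, thioether) are the two sulfur-containing amino acids.
Matching residues: C2, C5, C8.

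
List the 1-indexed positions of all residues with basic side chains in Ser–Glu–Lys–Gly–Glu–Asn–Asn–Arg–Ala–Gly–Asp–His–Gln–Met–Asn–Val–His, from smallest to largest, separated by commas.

3, 8, 12, 17

The basic amino acids are Lys (K), Arg (R), and His (H).
Matching residues: Lys3, Arg8, His12, His17.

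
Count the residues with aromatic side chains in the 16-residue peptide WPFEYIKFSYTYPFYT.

The aromatic amino acids are Phe (F, benzyl), Trp (W, indole), and Tyr (Y, phenol).
Matching residues: W1, F3, Y5, F8, Y10, Y12, F14, Y15.

8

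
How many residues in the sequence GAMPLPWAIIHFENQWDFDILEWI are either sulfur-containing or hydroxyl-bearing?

Sulfur-containing: C, M. Hydroxyl-bearing: S, T, Y.
Sulfur-containing residues here: M3 (1).
Hydroxyl-bearing residues here: none (0).
The two groups share no amino acid, so total = 1 + 0 = 1.

1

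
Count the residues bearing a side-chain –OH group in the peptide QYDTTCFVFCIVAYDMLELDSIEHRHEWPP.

Serine (S), threonine (T), and tyrosine (Y) each carry a hydroxyl group on the side chain.
Matching residues: Y2, T4, T5, Y14, S21.

5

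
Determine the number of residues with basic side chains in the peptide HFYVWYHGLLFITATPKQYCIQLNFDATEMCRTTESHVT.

5

K, R, and H are the three residues with basic side chains (ε-amine, guanidinium, and imidazole respectively).
Matching residues: H1, H7, K17, R32, H37.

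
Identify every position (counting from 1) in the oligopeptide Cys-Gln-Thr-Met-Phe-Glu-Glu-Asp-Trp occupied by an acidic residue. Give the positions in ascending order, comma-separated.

6, 7, 8

Only D (aspartate) and E (glutamate) carry a side-chain carboxylic acid.
Matching residues: Glu6, Glu7, Asp8.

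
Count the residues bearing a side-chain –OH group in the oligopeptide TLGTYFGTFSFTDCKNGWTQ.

7

S, T, and Y are the three residues with a side-chain hydroxyl.
Matching residues: T1, T4, Y5, T8, S10, T12, T19.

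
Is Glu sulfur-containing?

No

Only Cys (C) and Met (M) have a sulfur atom in the side chain.
Glutamate is not in this group.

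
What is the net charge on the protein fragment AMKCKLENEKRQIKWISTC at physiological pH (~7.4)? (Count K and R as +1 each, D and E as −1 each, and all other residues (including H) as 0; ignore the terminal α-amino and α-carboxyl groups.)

Positive (K, R): K3, K5, K10, R11, K14 → +5.
Negative (D, E): E7, E9 → −2.
Net charge = (+5) + (−2) = +3.

+3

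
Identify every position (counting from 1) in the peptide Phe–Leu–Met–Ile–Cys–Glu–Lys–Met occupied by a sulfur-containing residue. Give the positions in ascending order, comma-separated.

3, 5, 8

The sulfur-bearing residues are cysteine (–SH) and methionine (–S–CH₃).
Matching residues: Met3, Cys5, Met8.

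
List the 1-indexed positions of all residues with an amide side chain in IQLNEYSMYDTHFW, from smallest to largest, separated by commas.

Only N (asparagine) and Q (glutamine) carry a side-chain carboxamide.
Matching residues: Q2, N4.

2, 4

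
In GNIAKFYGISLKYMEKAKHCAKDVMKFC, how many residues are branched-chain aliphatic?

4

The BCAAs are Val, Leu, and Ile — aliphatic side chains with a branch point.
Matching residues: I3, I9, L11, V24.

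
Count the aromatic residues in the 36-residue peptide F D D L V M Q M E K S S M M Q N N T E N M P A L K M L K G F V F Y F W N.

6

Phenylalanine (F), tryptophan (W), and tyrosine (Y) have aromatic ring side chains.
Matching residues: F1, F30, F32, Y33, F34, W35.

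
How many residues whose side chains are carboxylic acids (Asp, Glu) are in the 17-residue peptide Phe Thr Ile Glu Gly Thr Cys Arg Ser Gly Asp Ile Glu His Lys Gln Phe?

3

Matching residues: Glu4, Asp11, Glu13.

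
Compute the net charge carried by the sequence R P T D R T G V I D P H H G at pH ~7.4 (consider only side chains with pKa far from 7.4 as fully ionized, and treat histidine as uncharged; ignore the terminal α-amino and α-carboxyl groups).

0

At pH ~7.4 the Lys and Arg side chains are protonated (+1), the Asp and Glu side chains are deprotonated (−1), and with His taken as neutral all other side chains carry no charge.
Positive (K, R): R1, R5 → +2.
Negative (D, E): D4, D10 → −2.
Net charge = (+2) + (−2) = 0.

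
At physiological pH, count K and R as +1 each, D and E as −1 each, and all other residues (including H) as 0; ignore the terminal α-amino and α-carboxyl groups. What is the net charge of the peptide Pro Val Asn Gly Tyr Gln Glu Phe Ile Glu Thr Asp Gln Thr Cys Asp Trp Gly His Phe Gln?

Positive (K, R): none → +0.
Negative (D, E): Glu7, Glu10, Asp12, Asp16 → −4.
Net charge = (+0) + (−4) = −4.

-4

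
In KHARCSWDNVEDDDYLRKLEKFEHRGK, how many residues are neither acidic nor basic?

11

Acidic: D, E. Basic: K, R, H. All other residues are neither.
Matching residues: A3, C5, S6, W7, N9, V10, Y15, L16, L19, F22, G26.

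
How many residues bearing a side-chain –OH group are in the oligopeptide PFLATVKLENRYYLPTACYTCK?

6

Serine (S), threonine (T), and tyrosine (Y) each carry a hydroxyl group on the side chain.
Matching residues: T5, Y12, Y13, T16, Y19, T20.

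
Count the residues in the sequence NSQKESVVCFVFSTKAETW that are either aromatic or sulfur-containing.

4

Aromatic: F, W, Y. Sulfur-containing: C, M.
Aromatic residues here: F10, F12, W19 (3).
Sulfur-containing residues here: C9 (1).
The two groups share no amino acid, so total = 3 + 1 = 4.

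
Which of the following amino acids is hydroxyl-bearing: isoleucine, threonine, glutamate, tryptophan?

threonine

S, T, and Y are the three residues with a side-chain hydroxyl.
Of the listed options, only threonine belongs to this group.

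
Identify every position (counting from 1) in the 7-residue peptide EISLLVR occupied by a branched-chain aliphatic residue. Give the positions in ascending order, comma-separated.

2, 4, 5, 6

Valine (V), leucine (L), and isoleucine (I) are the branched-chain amino acids.
Matching residues: I2, L4, L5, V6.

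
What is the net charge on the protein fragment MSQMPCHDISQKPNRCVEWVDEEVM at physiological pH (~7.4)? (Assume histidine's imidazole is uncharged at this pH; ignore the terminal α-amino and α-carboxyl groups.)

The side chains ionized at physiological pH are Lys/Arg (+1) and Asp/Glu (−1); with His treated as neutral, nothing else contributes.
Positive (K, R): K12, R15 → +2.
Negative (D, E): D8, E18, D21, E22, E23 → −5.
Net charge = (+2) + (−5) = −3.

-3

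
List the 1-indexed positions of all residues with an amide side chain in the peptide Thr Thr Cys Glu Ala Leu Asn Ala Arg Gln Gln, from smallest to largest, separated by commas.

7, 10, 11

Only N (asparagine) and Q (glutamine) carry a side-chain carboxamide.
Matching residues: Asn7, Gln10, Gln11.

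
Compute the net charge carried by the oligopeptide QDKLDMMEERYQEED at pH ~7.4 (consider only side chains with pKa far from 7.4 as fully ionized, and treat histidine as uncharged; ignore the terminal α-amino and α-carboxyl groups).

At pH ~7.4 the Lys and Arg side chains are protonated (+1), the Asp and Glu side chains are deprotonated (−1), and with His taken as neutral all other side chains carry no charge.
Positive (K, R): K3, R10 → +2.
Negative (D, E): D2, D5, E8, E9, E13, E14, D15 → −7.
Net charge = (+2) + (−7) = −5.

-5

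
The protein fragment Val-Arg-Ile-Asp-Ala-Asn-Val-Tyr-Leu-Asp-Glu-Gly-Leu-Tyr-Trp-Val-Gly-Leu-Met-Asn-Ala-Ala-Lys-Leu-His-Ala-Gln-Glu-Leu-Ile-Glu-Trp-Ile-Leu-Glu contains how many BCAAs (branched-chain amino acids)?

12

V, L, and I make up the branched-chain aliphatic group.
Matching residues: Val1, Ile3, Val7, Leu9, Leu13, Val16, Leu18, Leu24, Leu29, Ile30, Ile33, Leu34.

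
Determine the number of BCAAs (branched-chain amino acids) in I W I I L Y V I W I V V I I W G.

Valine (V), leucine (L), and isoleucine (I) are the branched-chain amino acids.
Matching residues: I1, I3, I4, L5, V7, I8, I10, V11, V12, I13, I14.

11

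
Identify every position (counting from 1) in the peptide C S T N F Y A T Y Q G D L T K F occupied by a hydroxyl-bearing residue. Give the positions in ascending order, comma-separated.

2, 3, 6, 8, 9, 14

The –OH-bearing residues are Ser, Thr (aliphatic alcohols), and Tyr (phenol).
Matching residues: S2, T3, Y6, T8, Y9, T14.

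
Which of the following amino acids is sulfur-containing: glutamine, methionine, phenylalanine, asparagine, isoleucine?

methionine

Only Cys (C) and Met (M) have a sulfur atom in the side chain.
Of the listed options, only methionine belongs to this group.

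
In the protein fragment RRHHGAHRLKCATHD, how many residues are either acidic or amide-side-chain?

Acidic: D, E. Amide-side-chain: N, Q.
Acidic residues here: D15 (1).
Amide-side-chain residues here: none (0).
The two groups share no amino acid, so total = 1 + 0 = 1.

1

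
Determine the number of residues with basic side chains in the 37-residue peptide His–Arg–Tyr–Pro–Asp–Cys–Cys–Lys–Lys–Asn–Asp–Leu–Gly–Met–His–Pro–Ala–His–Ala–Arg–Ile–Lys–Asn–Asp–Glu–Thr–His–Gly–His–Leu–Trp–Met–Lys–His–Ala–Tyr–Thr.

12

K, R, and H are the three residues with basic side chains (ε-amine, guanidinium, and imidazole respectively).
Matching residues: His1, Arg2, Lys8, Lys9, His15, His18, Arg20, Lys22, His27, His29, Lys33, His34.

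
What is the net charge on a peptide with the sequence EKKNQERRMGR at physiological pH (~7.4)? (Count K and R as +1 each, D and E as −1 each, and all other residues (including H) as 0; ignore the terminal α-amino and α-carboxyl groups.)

Positive (K, R): K2, K3, R7, R8, R11 → +5.
Negative (D, E): E1, E6 → −2.
Net charge = (+5) + (−2) = +3.

+3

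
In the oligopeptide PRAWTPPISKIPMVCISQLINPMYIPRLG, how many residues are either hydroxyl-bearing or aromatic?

Hydroxyl-bearing: S, T, Y. Aromatic: F, W, Y.
Hydroxyl-bearing residues here: T5, S9, S17, Y24 (4).
Aromatic residues here: W4, Y24 (2).
Y is in both groups, so the 1 Y residue must not be double-counted.
Total = 4 + 2 − 1 = 5.

5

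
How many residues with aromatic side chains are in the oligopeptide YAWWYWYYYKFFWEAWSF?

The aromatic amino acids are Phe (F, benzyl), Trp (W, indole), and Tyr (Y, phenol).
Matching residues: Y1, W3, W4, Y5, W6, Y7, Y8, Y9, F11, F12, W13, W16, F18.

13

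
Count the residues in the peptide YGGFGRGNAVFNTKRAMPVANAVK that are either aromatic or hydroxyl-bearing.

4

Aromatic: F, W, Y. Hydroxyl-bearing: S, T, Y.
Aromatic residues here: Y1, F4, F11 (3).
Hydroxyl-bearing residues here: Y1, T13 (2).
Y is in both groups, so the 1 Y residue must not be double-counted.
Total = 3 + 2 − 1 = 4.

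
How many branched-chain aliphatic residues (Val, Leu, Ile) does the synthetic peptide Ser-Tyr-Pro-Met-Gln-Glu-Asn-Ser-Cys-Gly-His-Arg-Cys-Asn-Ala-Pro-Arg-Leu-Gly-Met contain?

Matching residues: Leu18.

1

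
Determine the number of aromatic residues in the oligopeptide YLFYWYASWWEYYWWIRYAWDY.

Phenylalanine (F), tryptophan (W), and tyrosine (Y) have aromatic ring side chains.
Matching residues: Y1, F3, Y4, W5, Y6, W9, W10, Y12, Y13, W14, W15, Y18, W20, Y22.

14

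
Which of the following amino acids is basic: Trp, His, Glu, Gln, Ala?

His

Lysine (K), arginine (R), and histidine (H) have basic, nitrogen-containing side chains.
Of the listed options, only His belongs to this group.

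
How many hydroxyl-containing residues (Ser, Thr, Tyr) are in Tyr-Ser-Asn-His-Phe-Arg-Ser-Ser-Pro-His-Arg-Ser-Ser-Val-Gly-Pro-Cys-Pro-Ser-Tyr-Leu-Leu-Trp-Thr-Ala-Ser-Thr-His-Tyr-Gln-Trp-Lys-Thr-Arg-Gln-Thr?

14

Matching residues: Tyr1, Ser2, Ser7, Ser8, Ser12, Ser13, Ser19, Tyr20, Thr24, Ser26, Thr27, Tyr29, Thr33, Thr36.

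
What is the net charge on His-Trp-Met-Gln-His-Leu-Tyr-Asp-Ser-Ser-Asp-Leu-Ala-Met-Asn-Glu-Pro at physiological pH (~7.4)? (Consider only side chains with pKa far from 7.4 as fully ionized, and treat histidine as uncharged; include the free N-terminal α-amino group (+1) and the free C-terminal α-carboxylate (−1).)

Near pH 7.4, K and R contribute +1 each, D and E contribute −1 each, and every other side chain (His included, as stated) is uncharged.
Positive (K, R): none → +0.
Negative (D, E): Asp8, Asp11, Glu16 → −3.
The N-terminus (+1) and C-terminus (−1) cancel.
Net charge = (+0) + (−3) = −3.

-3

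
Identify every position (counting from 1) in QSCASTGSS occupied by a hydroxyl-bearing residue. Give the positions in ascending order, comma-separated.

The –OH-bearing residues are Ser, Thr (aliphatic alcohols), and Tyr (phenol).
Matching residues: S2, S5, T6, S8, S9.

2, 5, 6, 8, 9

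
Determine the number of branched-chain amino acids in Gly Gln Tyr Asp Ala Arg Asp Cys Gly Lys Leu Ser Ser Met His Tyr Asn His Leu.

V, L, and I make up the branched-chain aliphatic group.
Matching residues: Leu11, Leu19.

2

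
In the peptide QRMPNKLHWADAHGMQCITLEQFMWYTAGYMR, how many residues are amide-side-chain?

4

The amide-side-chain residues are Asn (N) and Gln (Q).
Matching residues: Q1, N5, Q16, Q22.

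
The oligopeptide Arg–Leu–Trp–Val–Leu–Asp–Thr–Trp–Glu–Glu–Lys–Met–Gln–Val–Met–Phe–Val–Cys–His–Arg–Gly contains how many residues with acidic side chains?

The acidic residues are Asp (D) and Glu (E), whose side chains end in a carboxylate group.
Matching residues: Asp6, Glu9, Glu10.

3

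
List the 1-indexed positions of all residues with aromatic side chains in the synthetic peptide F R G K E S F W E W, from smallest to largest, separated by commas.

1, 7, 8, 10

Phenylalanine (F), tryptophan (W), and tyrosine (Y) have aromatic ring side chains.
Matching residues: F1, F7, W8, W10.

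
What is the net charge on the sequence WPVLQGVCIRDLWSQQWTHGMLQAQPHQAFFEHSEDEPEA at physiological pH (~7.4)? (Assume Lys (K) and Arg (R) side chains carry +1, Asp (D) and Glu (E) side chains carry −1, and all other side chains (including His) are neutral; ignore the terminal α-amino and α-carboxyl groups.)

Positive (K, R): R10 → +1.
Negative (D, E): D11, E32, E35, D36, E37, E39 → −6.
Net charge = (+1) + (−6) = −5.

-5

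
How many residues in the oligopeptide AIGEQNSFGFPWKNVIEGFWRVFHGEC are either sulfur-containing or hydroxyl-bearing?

2

Sulfur-containing: C, M. Hydroxyl-bearing: S, T, Y.
Sulfur-containing residues here: C27 (1).
Hydroxyl-bearing residues here: S7 (1).
The two groups share no amino acid, so total = 1 + 1 = 2.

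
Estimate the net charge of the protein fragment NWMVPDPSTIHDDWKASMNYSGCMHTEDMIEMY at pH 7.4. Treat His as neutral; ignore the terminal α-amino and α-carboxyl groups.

-5

The side chains ionized at physiological pH are Lys/Arg (+1) and Asp/Glu (−1); with His treated as neutral, nothing else contributes.
Positive (K, R): K15 → +1.
Negative (D, E): D6, D12, D13, E27, D28, E31 → −6.
Net charge = (+1) + (−6) = −5.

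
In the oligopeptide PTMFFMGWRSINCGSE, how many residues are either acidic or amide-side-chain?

Acidic: D, E. Amide-side-chain: N, Q.
Acidic residues here: E16 (1).
Amide-side-chain residues here: N12 (1).
The two groups share no amino acid, so total = 1 + 1 = 2.

2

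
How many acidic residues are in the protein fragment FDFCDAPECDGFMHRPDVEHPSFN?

Aspartate (D) and glutamate (E) have carboxylic-acid side chains and are the acidic amino acids.
Matching residues: D2, D5, E8, D10, D17, E19.

6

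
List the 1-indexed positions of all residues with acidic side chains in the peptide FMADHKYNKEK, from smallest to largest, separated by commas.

The acidic residues are Asp (D) and Glu (E), whose side chains end in a carboxylate group.
Matching residues: D4, E10.

4, 10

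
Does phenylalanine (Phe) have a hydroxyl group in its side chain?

No

The –OH-bearing residues are Ser, Thr (aliphatic alcohols), and Tyr (phenol).
Phenylalanine is not in this group.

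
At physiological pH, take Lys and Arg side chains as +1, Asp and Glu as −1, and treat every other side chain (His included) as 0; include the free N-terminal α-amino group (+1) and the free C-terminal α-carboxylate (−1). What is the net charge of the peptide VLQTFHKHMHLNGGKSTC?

+2

Positive (K, R): K7, K15 → +2.
Negative (D, E): none → −0.
The N-terminus (+1) and C-terminus (−1) cancel.
Net charge = (+2) + (−0) = +2.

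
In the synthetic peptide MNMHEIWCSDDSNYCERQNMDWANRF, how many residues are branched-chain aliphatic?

1

Valine (V), leucine (L), and isoleucine (I) are the branched-chain amino acids.
Matching residues: I6.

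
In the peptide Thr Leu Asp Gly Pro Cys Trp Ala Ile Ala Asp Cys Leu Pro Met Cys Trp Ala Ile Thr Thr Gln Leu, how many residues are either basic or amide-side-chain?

Basic: H, K, R. Amide-side-chain: N, Q.
Basic residues here: none (0).
Amide-side-chain residues here: Gln22 (1).
The two groups share no amino acid, so total = 0 + 1 = 1.

1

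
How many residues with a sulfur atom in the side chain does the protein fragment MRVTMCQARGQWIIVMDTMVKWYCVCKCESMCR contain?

The sulfur-bearing residues are cysteine (–SH) and methionine (–S–CH₃).
Matching residues: M1, M5, C6, M16, M19, C24, C26, C28, M31, C32.

10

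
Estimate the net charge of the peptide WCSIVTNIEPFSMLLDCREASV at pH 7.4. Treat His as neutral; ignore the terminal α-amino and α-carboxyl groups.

The side chains ionized at physiological pH are Lys/Arg (+1) and Asp/Glu (−1); with His treated as neutral, nothing else contributes.
Positive (K, R): R18 → +1.
Negative (D, E): E9, D16, E19 → −3.
Net charge = (+1) + (−3) = −2.

-2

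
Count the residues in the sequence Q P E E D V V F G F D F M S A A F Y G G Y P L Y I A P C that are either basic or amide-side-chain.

Basic: H, K, R. Amide-side-chain: N, Q.
Basic residues here: none (0).
Amide-side-chain residues here: Q1 (1).
The two groups share no amino acid, so total = 0 + 1 = 1.

1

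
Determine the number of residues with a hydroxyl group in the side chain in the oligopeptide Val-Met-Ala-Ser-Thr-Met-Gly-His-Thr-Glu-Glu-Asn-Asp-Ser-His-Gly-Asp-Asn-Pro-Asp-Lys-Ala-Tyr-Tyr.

6

Serine (S), threonine (T), and tyrosine (Y) each carry a hydroxyl group on the side chain.
Matching residues: Ser4, Thr5, Thr9, Ser14, Tyr23, Tyr24.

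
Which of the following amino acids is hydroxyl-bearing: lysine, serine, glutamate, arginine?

serine

S, T, and Y are the three residues with a side-chain hydroxyl.
Of the listed options, only serine belongs to this group.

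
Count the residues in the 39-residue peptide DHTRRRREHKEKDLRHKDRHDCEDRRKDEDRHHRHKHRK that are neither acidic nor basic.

Acidic: D, E. Basic: K, R, H. All other residues are neither.
Matching residues: T3, L14, C22.

3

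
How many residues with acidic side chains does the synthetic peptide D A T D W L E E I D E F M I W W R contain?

6

Aspartate (D) and glutamate (E) have carboxylic-acid side chains and are the acidic amino acids.
Matching residues: D1, D4, E7, E8, D10, E11.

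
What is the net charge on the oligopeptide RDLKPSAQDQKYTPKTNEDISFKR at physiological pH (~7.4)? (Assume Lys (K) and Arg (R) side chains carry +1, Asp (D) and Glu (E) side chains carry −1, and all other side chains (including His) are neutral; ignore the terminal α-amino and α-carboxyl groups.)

Positive (K, R): R1, K4, K11, K15, K23, R24 → +6.
Negative (D, E): D2, D9, E18, D19 → −4.
Net charge = (+6) + (−4) = +2.

+2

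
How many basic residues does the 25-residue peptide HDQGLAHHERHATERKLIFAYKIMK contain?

9

The basic amino acids are Lys (K), Arg (R), and His (H).
Matching residues: H1, H7, H8, R10, H11, R15, K16, K22, K25.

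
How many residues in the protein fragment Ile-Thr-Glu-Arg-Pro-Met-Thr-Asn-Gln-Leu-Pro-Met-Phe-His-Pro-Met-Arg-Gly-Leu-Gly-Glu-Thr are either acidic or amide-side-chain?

Acidic: D, E. Amide-side-chain: N, Q.
Acidic residues here: Glu3, Glu21 (2).
Amide-side-chain residues here: Asn8, Gln9 (2).
The two groups share no amino acid, so total = 2 + 2 = 4.

4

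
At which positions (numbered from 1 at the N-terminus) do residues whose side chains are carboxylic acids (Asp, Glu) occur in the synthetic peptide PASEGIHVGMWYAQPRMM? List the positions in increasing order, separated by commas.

Matching residues: E4.

4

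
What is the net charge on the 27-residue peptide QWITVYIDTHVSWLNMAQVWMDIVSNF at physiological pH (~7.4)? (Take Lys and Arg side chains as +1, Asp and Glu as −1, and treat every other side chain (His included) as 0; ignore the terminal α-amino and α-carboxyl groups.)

-2

Positive (K, R): none → +0.
Negative (D, E): D8, D22 → −2.
Net charge = (+0) + (−2) = −2.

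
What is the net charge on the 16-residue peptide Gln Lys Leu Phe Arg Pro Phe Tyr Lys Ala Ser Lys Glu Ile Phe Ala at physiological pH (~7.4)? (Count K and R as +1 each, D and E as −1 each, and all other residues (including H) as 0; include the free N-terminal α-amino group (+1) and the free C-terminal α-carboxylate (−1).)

Positive (K, R): Lys2, Arg5, Lys9, Lys12 → +4.
Negative (D, E): Glu13 → −1.
The N-terminus (+1) and C-terminus (−1) cancel.
Net charge = (+4) + (−1) = +3.

+3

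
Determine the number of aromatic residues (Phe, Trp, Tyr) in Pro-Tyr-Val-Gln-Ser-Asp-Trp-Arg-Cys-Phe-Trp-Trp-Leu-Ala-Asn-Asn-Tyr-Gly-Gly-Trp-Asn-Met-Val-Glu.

7

Matching residues: Tyr2, Trp7, Phe10, Trp11, Trp12, Tyr17, Trp20.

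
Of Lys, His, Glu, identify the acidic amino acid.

Only D (aspartate) and E (glutamate) carry a side-chain carboxylic acid.
Of the listed options, only Glu belongs to this group.

Glu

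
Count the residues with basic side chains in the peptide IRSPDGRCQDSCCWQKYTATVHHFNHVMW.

6

K, R, and H are the three residues with basic side chains (ε-amine, guanidinium, and imidazole respectively).
Matching residues: R2, R7, K16, H22, H23, H26.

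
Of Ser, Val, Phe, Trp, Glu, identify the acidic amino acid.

Glu

The acidic residues are Asp (D) and Glu (E), whose side chains end in a carboxylate group.
Of the listed options, only Glu belongs to this group.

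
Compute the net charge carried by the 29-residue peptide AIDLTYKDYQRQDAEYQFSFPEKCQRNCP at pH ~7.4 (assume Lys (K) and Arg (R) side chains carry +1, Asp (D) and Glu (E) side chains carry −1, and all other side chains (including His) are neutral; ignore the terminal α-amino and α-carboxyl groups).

-1

Positive (K, R): K7, R11, K23, R26 → +4.
Negative (D, E): D3, D8, D13, E15, E22 → −5.
Net charge = (+4) + (−5) = −1.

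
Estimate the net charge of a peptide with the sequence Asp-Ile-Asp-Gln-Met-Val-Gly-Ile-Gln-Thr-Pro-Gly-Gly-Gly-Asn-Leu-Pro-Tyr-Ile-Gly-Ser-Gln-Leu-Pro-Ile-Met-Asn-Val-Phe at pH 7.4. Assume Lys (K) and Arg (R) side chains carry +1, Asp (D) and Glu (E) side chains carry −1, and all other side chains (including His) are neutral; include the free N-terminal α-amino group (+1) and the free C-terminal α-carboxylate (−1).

-2

Positive (K, R): none → +0.
Negative (D, E): Asp1, Asp3 → −2.
The N-terminus (+1) and C-terminus (−1) cancel.
Net charge = (+0) + (−2) = −2.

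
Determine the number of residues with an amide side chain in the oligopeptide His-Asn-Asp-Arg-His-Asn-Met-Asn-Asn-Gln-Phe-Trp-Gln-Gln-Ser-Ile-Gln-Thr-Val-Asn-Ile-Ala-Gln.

The amide-side-chain residues are Asn (N) and Gln (Q).
Matching residues: Asn2, Asn6, Asn8, Asn9, Gln10, Gln13, Gln14, Gln17, Asn20, Gln23.

10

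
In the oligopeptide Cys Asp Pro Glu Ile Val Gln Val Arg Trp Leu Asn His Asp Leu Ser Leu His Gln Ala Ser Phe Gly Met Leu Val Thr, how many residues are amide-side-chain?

3

The amide-side-chain residues are Asn (N) and Gln (Q).
Matching residues: Gln7, Asn12, Gln19.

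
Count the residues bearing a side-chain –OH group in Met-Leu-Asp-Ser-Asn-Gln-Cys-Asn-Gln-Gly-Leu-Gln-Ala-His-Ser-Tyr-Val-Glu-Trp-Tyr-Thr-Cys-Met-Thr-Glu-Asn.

6

Serine (S), threonine (T), and tyrosine (Y) each carry a hydroxyl group on the side chain.
Matching residues: Ser4, Ser15, Tyr16, Tyr20, Thr21, Thr24.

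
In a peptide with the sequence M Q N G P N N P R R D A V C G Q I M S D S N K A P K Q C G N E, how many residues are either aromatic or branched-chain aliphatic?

Aromatic: F, W, Y. Branched-chain aliphatic: I, L, V.
Aromatic residues here: none (0).
Branched-chain aliphatic residues here: V13, I17 (2).
The two groups share no amino acid, so total = 0 + 2 = 2.

2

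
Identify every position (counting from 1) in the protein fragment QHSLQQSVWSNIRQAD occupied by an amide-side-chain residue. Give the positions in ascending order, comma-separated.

Only N (asparagine) and Q (glutamine) carry a side-chain carboxamide.
Matching residues: Q1, Q5, Q6, N11, Q14.

1, 5, 6, 11, 14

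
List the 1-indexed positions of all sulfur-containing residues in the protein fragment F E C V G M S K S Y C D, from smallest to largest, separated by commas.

3, 6, 11

The sulfur-bearing residues are cysteine (–SH) and methionine (–S–CH₃).
Matching residues: C3, M6, C11.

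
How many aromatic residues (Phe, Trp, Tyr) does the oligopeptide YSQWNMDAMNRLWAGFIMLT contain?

Matching residues: Y1, W4, W13, F16.

4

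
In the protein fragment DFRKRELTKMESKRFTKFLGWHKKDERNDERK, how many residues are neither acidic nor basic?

Acidic: D, E. Basic: K, R, H. All other residues are neither.
Matching residues: F2, L7, T8, M10, S12, F15, T16, F18, L19, G20, W21, N28.

12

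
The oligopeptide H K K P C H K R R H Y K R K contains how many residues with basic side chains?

Lysine (K), arginine (R), and histidine (H) have basic, nitrogen-containing side chains.
Matching residues: H1, K2, K3, H6, K7, R8, R9, H10, K12, R13, K14.

11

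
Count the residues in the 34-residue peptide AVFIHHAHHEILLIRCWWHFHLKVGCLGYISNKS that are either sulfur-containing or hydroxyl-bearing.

5

Sulfur-containing: C, M. Hydroxyl-bearing: S, T, Y.
Sulfur-containing residues here: C16, C26 (2).
Hydroxyl-bearing residues here: Y29, S31, S34 (3).
The two groups share no amino acid, so total = 2 + 3 = 5.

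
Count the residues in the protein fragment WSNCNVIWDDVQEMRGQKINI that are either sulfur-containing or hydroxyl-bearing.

Sulfur-containing: C, M. Hydroxyl-bearing: S, T, Y.
Sulfur-containing residues here: C4, M14 (2).
Hydroxyl-bearing residues here: S2 (1).
The two groups share no amino acid, so total = 2 + 1 = 3.

3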